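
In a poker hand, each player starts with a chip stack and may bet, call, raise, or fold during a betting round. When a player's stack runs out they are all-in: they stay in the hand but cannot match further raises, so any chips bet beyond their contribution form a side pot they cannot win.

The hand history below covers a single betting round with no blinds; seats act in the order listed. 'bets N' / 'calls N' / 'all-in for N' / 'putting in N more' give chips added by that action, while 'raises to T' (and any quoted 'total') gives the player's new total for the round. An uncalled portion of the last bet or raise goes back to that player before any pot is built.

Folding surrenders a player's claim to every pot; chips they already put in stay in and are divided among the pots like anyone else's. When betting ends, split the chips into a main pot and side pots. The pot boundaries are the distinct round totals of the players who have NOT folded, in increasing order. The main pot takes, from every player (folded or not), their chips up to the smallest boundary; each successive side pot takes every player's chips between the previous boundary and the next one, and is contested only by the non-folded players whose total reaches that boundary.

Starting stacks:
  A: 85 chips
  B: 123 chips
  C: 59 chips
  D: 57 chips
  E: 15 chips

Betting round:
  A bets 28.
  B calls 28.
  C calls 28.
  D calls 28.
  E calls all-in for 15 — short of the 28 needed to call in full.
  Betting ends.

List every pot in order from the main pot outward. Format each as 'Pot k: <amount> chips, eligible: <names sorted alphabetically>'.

Pot 1: 75 chips, eligible: A, B, C, D, E
Pot 2: 52 chips, eligible: A, B, C, D

Derivation:
Contributions: A=28, B=28, C=28, D=28, E=15
Pot levels (distinct totals of non-folded players): 15, 28
Layer 1-15: 15 each from A, B, C, D, E = 15*5 = 75 chips; eligible A, B, C, D, E
Layer 16-28: 13 each from A, B, C, D = 13*4 = 52 chips; eligible A, B, C, D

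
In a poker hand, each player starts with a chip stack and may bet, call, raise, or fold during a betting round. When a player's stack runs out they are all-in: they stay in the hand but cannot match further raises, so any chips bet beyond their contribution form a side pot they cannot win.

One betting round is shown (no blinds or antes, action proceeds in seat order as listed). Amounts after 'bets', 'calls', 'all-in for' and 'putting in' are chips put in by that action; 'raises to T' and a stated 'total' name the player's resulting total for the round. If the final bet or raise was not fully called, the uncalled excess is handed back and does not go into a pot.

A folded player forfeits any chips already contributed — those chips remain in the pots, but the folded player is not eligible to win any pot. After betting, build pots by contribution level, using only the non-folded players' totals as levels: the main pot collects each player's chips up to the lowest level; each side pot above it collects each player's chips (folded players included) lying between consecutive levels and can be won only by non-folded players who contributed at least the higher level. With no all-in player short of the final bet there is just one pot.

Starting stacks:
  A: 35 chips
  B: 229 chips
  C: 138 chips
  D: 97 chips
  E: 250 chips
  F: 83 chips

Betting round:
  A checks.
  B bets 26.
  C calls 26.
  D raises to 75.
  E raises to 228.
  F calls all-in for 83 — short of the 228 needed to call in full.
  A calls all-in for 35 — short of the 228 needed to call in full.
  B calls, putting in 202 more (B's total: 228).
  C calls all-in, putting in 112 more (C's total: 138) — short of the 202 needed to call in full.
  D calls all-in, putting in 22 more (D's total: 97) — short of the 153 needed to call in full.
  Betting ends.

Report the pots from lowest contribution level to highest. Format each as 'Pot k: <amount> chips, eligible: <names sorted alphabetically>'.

Pot 1: 210 chips, eligible: A, B, C, D, E, F
Pot 2: 240 chips, eligible: B, C, D, E, F
Pot 3: 56 chips, eligible: B, C, D, E
Pot 4: 123 chips, eligible: B, C, E
Pot 5: 180 chips, eligible: B, E

Derivation:
Contributions: A=35, B=228, C=138, D=97, E=228, F=83
Pot levels (distinct totals of non-folded players): 35, 83, 97, 138, 228
Layer 1-35: 35 each from A, B, C, D, E, F = 35*6 = 210 chips; eligible A, B, C, D, E, F
Layer 36-83: 48 each from B, C, D, E, F = 48*5 = 240 chips; eligible B, C, D, E, F
Layer 84-97: 14 each from B, C, D, E = 14*4 = 56 chips; eligible B, C, D, E
Layer 98-138: 41 each from B, C, E = 41*3 = 123 chips; eligible B, C, E
Layer 139-228: 90 each from B, E = 90*2 = 180 chips; eligible B, E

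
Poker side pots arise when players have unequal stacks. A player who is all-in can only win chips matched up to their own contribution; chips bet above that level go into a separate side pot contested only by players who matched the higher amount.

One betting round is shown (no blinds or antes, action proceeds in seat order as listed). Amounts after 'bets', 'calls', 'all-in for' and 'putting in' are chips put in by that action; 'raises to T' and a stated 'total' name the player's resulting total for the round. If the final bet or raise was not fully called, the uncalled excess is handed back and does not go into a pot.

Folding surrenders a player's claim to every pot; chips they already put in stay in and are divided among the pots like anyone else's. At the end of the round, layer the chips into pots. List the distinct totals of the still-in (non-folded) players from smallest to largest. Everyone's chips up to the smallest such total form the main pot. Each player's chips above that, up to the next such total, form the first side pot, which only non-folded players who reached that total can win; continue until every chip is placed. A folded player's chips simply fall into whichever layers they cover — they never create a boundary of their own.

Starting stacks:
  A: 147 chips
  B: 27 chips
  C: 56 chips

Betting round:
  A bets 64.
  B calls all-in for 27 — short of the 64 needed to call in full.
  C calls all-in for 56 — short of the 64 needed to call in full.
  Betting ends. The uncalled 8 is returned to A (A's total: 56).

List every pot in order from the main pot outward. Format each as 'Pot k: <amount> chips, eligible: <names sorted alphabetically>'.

Pot 1: 81 chips, eligible: A, B, C
Pot 2: 58 chips, eligible: A, C

Derivation:
Contributions (after 8 returned to A): A=56, B=27, C=56
Pot levels (distinct totals of non-folded players): 27, 56
Layer 1-27: 27 each from A, B, C = 27*3 = 81 chips; eligible A, B, C
Layer 28-56: 29 each from A, C = 29*2 = 58 chips; eligible A, C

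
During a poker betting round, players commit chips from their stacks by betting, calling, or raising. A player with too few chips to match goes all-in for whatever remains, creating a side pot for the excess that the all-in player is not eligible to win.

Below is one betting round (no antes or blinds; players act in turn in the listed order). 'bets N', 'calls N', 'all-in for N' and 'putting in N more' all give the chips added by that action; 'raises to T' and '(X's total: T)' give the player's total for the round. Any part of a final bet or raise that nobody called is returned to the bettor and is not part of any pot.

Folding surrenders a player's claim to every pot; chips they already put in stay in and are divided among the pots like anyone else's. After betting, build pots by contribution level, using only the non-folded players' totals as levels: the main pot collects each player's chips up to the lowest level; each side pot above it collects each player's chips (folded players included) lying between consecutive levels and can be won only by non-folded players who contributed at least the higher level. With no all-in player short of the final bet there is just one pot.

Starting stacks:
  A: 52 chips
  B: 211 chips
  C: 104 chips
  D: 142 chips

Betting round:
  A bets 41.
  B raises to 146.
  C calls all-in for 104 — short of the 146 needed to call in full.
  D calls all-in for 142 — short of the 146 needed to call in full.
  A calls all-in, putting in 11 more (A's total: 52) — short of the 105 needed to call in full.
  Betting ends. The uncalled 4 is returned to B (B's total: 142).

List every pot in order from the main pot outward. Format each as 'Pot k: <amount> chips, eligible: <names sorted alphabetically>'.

Contributions (after 4 returned to B): A=52, B=142, C=104, D=142
Pot levels (distinct totals of non-folded players): 52, 104, 142
Layer 1-52: 52 each from A, B, C, D = 52*4 = 208 chips; eligible A, B, C, D
Layer 53-104: 52 each from B, C, D = 52*3 = 156 chips; eligible B, C, D
Layer 105-142: 38 each from B, D = 38*2 = 76 chips; eligible B, D

Pot 1: 208 chips, eligible: A, B, C, D
Pot 2: 156 chips, eligible: B, C, D
Pot 3: 76 chips, eligible: B, D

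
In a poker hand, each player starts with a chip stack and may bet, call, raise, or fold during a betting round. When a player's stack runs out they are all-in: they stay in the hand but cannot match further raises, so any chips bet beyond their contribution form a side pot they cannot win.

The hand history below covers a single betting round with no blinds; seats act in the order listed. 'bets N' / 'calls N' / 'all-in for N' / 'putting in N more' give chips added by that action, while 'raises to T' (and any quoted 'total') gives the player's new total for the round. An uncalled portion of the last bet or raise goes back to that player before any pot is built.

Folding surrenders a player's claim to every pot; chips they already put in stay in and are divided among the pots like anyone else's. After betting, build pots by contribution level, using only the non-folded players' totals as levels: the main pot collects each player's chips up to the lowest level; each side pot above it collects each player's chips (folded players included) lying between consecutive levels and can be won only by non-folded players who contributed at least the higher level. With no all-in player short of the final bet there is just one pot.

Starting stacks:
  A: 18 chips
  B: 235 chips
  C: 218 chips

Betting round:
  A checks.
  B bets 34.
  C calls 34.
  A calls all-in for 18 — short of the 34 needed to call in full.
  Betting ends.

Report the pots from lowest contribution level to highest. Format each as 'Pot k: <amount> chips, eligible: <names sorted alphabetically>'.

Pot 1: 54 chips, eligible: A, B, C
Pot 2: 32 chips, eligible: B, C

Derivation:
Contributions: A=18, B=34, C=34
Pot levels (distinct totals of non-folded players): 18, 34
Layer 1-18: 18 each from A, B, C = 18*3 = 54 chips; eligible A, B, C
Layer 19-34: 16 each from B, C = 16*2 = 32 chips; eligible B, C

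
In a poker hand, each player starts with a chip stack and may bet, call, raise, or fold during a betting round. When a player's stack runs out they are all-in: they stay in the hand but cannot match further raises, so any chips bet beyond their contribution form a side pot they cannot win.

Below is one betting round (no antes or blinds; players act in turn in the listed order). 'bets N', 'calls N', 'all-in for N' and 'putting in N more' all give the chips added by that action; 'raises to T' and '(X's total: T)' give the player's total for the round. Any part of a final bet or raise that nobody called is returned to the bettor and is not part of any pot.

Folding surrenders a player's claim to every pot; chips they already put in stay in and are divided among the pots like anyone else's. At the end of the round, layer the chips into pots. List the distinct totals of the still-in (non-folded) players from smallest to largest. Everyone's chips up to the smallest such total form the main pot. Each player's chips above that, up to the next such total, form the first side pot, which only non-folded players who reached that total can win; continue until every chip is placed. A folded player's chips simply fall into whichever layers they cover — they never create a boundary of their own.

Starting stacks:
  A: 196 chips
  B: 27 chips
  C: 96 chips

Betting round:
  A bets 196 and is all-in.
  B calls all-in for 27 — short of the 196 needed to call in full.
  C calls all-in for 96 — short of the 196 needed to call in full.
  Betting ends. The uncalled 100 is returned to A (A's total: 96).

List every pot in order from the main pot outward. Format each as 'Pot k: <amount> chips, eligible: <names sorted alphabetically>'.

Contributions (after 100 returned to A): A=96, B=27, C=96
Pot levels (distinct totals of non-folded players): 27, 96
Layer 1-27: 27 each from A, B, C = 27*3 = 81 chips; eligible A, B, C
Layer 28-96: 69 each from A, C = 69*2 = 138 chips; eligible A, C

Pot 1: 81 chips, eligible: A, B, C
Pot 2: 138 chips, eligible: A, C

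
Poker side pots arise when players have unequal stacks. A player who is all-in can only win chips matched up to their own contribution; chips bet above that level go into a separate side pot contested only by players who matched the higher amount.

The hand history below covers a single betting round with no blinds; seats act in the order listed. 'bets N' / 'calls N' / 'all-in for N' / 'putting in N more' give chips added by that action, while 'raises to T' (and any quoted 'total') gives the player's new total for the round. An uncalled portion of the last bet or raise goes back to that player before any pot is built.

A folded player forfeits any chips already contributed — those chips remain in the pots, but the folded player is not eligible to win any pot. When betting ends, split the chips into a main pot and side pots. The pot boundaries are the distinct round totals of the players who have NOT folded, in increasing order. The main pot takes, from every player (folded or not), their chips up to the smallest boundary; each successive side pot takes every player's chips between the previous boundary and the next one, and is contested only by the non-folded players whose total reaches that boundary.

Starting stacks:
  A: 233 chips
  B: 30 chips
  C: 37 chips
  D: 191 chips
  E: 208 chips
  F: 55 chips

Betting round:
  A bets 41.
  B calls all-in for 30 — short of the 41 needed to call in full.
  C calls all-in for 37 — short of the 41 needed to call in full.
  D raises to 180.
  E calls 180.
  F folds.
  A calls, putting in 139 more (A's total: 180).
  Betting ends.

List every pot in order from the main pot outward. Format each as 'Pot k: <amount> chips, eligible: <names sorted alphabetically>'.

Contributions: A=180, B=30, C=37, D=180, E=180
Folded: F
Pot levels (distinct totals of non-folded players): 30, 37, 180
Layer 1-30: 30 each from A, B, C, D, E = 30*5 = 150 chips; eligible A, B, C, D, E
Layer 31-37: 7 each from A, C, D, E = 7*4 = 28 chips; eligible A, C, D, E
Layer 38-180: 143 each from A, D, E = 143*3 = 429 chips; eligible A, D, E

Pot 1: 150 chips, eligible: A, B, C, D, E
Pot 2: 28 chips, eligible: A, C, D, E
Pot 3: 429 chips, eligible: A, D, E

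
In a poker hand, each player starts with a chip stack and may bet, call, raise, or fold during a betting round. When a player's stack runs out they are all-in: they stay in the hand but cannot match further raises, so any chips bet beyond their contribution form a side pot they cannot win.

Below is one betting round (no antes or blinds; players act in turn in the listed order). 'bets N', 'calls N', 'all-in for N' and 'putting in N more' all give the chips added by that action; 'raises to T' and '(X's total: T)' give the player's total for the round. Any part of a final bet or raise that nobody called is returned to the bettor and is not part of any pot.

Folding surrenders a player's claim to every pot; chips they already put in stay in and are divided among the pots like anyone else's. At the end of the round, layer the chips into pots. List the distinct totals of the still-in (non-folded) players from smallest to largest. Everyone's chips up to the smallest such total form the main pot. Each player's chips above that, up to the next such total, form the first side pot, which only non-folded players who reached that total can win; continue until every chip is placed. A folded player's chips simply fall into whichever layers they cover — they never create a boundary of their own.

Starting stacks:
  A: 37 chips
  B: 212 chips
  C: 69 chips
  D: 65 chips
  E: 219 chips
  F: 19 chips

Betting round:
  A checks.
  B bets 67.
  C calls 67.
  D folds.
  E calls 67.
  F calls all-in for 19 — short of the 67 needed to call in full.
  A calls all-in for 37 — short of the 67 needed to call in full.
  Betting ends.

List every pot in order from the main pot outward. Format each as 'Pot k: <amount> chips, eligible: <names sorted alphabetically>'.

Contributions: A=37, B=67, C=67, E=67, F=19
Folded: D
Pot levels (distinct totals of non-folded players): 19, 37, 67
Layer 1-19: 19 each from A, B, C, E, F = 19*5 = 95 chips; eligible A, B, C, E, F
Layer 20-37: 18 each from A, B, C, E = 18*4 = 72 chips; eligible A, B, C, E
Layer 38-67: 30 each from B, C, E = 30*3 = 90 chips; eligible B, C, E

Pot 1: 95 chips, eligible: A, B, C, E, F
Pot 2: 72 chips, eligible: A, B, C, E
Pot 3: 90 chips, eligible: B, C, E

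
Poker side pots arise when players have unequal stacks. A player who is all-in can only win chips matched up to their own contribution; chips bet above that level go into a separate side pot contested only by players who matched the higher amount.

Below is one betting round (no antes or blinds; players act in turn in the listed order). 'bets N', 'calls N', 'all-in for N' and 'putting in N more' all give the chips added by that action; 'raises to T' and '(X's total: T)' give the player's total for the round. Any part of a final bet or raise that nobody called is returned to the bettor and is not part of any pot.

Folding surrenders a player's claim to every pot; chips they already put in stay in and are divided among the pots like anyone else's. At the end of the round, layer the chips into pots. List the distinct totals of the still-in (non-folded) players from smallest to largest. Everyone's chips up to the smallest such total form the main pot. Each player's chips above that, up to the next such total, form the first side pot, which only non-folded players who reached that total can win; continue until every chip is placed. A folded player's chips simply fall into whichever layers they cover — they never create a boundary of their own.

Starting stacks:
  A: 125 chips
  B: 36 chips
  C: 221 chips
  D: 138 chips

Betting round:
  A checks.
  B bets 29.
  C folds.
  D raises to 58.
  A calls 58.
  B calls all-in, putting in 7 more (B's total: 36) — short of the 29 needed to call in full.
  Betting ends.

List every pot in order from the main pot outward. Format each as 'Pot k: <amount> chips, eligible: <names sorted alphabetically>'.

Pot 1: 108 chips, eligible: A, B, D
Pot 2: 44 chips, eligible: A, D

Derivation:
Contributions: A=58, B=36, D=58
Folded: C
Pot levels (distinct totals of non-folded players): 36, 58
Layer 1-36: 36 each from A, B, D = 36*3 = 108 chips; eligible A, B, D
Layer 37-58: 22 each from A, D = 22*2 = 44 chips; eligible A, D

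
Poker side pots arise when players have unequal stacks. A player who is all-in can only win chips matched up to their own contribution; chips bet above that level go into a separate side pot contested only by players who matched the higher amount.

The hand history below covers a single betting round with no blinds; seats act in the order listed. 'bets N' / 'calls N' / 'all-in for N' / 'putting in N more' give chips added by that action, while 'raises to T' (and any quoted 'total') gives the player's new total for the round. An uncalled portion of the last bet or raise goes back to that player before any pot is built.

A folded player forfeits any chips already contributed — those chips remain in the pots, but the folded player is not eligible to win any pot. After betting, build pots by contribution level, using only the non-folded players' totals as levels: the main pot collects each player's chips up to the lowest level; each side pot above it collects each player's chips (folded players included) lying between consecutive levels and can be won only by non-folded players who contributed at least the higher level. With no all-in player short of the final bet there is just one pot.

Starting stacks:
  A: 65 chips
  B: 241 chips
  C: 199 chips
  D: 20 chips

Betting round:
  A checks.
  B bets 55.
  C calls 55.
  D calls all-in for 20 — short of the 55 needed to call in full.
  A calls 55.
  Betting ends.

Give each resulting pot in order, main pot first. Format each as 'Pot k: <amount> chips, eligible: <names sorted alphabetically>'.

Contributions: A=55, B=55, C=55, D=20
Pot levels (distinct totals of non-folded players): 20, 55
Layer 1-20: 20 each from A, B, C, D = 20*4 = 80 chips; eligible A, B, C, D
Layer 21-55: 35 each from A, B, C = 35*3 = 105 chips; eligible A, B, C

Pot 1: 80 chips, eligible: A, B, C, D
Pot 2: 105 chips, eligible: A, B, C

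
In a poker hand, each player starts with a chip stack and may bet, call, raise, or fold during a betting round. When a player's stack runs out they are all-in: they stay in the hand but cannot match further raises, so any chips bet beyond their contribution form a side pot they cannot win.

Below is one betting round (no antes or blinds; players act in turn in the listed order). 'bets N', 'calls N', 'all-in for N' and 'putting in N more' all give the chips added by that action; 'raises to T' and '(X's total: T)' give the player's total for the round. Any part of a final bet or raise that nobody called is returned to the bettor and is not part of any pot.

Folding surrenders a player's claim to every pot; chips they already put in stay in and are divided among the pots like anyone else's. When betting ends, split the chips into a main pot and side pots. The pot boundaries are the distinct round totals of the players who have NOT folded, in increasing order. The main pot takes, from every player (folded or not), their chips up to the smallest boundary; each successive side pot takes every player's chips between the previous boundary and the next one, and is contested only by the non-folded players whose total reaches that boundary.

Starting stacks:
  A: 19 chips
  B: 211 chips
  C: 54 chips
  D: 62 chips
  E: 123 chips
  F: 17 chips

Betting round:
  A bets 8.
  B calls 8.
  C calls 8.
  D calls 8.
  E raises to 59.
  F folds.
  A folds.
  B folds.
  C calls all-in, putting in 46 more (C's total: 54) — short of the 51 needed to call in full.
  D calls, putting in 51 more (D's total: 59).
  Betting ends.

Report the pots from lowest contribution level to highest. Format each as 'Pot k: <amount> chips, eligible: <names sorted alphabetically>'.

Contributions: A=8, B=8, C=54, D=59, E=59
Folded: A, B, F
Pot levels (distinct totals of non-folded players): 54, 59
Layer 1-54: A 8 + B 8 + C 54 + D 54 + E 54 = 178 chips; eligible C, D, E
Layer 55-59: 5 each from D, E = 5*2 = 10 chips; eligible D, E

Pot 1: 178 chips, eligible: C, D, E
Pot 2: 10 chips, eligible: D, E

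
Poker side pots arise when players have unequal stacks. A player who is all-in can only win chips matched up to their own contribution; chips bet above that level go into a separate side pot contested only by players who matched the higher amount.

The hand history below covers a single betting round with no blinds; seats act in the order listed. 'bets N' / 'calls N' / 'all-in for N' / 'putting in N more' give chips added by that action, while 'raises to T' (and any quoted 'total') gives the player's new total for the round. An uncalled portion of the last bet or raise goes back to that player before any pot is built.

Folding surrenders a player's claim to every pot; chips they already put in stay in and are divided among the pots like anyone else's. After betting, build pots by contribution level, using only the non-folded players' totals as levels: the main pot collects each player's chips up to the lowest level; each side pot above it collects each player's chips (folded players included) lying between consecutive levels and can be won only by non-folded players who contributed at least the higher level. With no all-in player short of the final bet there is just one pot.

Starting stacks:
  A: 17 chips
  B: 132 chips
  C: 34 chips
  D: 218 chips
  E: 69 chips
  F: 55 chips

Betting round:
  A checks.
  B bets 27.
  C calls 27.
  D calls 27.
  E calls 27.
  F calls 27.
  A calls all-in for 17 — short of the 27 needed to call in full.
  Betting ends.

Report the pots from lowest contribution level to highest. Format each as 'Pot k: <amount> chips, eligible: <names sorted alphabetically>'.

Contributions: A=17, B=27, C=27, D=27, E=27, F=27
Pot levels (distinct totals of non-folded players): 17, 27
Layer 1-17: 17 each from A, B, C, D, E, F = 17*6 = 102 chips; eligible A, B, C, D, E, F
Layer 18-27: 10 each from B, C, D, E, F = 10*5 = 50 chips; eligible B, C, D, E, F

Pot 1: 102 chips, eligible: A, B, C, D, E, F
Pot 2: 50 chips, eligible: B, C, D, E, F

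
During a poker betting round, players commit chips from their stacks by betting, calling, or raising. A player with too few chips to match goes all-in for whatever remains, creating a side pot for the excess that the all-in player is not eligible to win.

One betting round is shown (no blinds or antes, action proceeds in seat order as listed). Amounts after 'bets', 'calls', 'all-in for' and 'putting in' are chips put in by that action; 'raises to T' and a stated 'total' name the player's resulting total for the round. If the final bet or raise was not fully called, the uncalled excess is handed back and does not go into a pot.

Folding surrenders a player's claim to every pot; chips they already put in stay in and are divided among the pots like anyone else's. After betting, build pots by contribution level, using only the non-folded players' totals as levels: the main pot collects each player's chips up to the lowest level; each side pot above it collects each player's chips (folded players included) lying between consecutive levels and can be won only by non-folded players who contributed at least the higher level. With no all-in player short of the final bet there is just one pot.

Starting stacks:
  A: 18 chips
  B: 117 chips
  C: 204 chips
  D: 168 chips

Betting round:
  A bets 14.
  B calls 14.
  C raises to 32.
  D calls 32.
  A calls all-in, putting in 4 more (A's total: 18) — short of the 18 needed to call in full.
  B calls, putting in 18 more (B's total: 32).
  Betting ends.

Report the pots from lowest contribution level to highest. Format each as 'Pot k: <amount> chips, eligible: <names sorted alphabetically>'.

Pot 1: 72 chips, eligible: A, B, C, D
Pot 2: 42 chips, eligible: B, C, D

Derivation:
Contributions: A=18, B=32, C=32, D=32
Pot levels (distinct totals of non-folded players): 18, 32
Layer 1-18: 18 each from A, B, C, D = 18*4 = 72 chips; eligible A, B, C, D
Layer 19-32: 14 each from B, C, D = 14*3 = 42 chips; eligible B, C, D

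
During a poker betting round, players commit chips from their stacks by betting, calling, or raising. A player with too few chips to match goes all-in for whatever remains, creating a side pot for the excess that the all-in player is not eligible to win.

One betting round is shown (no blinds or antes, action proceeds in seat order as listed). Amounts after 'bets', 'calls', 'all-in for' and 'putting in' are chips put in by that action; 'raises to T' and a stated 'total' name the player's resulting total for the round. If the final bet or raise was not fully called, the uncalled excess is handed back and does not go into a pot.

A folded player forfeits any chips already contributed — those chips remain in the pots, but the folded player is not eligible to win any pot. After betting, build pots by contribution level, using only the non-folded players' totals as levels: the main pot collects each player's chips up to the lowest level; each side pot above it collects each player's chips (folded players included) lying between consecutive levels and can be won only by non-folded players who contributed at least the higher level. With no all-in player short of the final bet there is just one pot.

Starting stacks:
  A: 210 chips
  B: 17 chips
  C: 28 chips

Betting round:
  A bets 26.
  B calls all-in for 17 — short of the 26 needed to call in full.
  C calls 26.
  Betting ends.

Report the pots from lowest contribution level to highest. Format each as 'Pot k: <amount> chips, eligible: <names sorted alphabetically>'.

Contributions: A=26, B=17, C=26
Pot levels (distinct totals of non-folded players): 17, 26
Layer 1-17: 17 each from A, B, C = 17*3 = 51 chips; eligible A, B, C
Layer 18-26: 9 each from A, C = 9*2 = 18 chips; eligible A, C

Pot 1: 51 chips, eligible: A, B, C
Pot 2: 18 chips, eligible: A, C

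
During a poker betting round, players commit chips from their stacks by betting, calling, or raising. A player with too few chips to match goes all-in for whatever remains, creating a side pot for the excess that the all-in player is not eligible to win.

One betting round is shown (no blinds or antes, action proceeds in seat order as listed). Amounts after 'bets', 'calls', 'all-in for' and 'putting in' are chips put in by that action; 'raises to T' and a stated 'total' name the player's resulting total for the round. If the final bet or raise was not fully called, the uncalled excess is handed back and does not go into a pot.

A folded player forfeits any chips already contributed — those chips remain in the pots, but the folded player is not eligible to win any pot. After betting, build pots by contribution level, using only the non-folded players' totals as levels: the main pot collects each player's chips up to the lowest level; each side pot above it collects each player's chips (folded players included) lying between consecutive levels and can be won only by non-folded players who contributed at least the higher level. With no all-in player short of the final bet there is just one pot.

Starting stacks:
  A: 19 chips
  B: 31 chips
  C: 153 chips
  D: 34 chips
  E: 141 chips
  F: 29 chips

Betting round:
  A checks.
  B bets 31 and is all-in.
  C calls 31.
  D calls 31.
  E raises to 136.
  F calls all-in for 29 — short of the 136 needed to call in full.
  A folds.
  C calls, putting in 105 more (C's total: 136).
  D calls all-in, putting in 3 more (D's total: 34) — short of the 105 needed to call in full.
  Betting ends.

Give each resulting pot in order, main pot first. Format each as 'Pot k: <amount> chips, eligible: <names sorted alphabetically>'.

Pot 1: 145 chips, eligible: B, C, D, E, F
Pot 2: 8 chips, eligible: B, C, D, E
Pot 3: 9 chips, eligible: C, D, E
Pot 4: 204 chips, eligible: C, E

Derivation:
Contributions: B=31, C=136, D=34, E=136, F=29
Folded: A
Pot levels (distinct totals of non-folded players): 29, 31, 34, 136
Layer 1-29: 29 each from B, C, D, E, F = 29*5 = 145 chips; eligible B, C, D, E, F
Layer 30-31: 2 each from B, C, D, E = 2*4 = 8 chips; eligible B, C, D, E
Layer 32-34: 3 each from C, D, E = 3*3 = 9 chips; eligible C, D, E
Layer 35-136: 102 each from C, E = 102*2 = 204 chips; eligible C, E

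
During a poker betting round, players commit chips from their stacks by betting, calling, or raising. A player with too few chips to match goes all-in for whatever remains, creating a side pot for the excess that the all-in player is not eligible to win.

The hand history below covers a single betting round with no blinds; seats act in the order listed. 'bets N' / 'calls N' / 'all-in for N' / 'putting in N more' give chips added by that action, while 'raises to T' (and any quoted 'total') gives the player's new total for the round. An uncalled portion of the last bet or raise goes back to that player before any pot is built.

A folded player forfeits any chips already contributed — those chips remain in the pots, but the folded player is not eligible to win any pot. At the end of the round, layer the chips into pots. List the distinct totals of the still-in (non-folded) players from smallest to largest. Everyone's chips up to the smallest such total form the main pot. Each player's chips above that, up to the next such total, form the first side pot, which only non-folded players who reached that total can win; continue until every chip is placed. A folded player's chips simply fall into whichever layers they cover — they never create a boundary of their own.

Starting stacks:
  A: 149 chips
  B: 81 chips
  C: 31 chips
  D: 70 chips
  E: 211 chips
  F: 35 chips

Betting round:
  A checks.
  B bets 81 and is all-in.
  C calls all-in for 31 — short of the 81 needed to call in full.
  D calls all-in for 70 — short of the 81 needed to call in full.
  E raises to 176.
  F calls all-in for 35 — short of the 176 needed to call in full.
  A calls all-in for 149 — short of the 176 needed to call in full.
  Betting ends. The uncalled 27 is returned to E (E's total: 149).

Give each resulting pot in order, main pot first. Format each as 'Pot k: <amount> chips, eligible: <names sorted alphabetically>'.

Pot 1: 186 chips, eligible: A, B, C, D, E, F
Pot 2: 20 chips, eligible: A, B, D, E, F
Pot 3: 140 chips, eligible: A, B, D, E
Pot 4: 33 chips, eligible: A, B, E
Pot 5: 136 chips, eligible: A, E

Derivation:
Contributions (after 27 returned to E): A=149, B=81, C=31, D=70, E=149, F=35
Pot levels (distinct totals of non-folded players): 31, 35, 70, 81, 149
Layer 1-31: 31 each from A, B, C, D, E, F = 31*6 = 186 chips; eligible A, B, C, D, E, F
Layer 32-35: 4 each from A, B, D, E, F = 4*5 = 20 chips; eligible A, B, D, E, F
Layer 36-70: 35 each from A, B, D, E = 35*4 = 140 chips; eligible A, B, D, E
Layer 71-81: 11 each from A, B, E = 11*3 = 33 chips; eligible A, B, E
Layer 82-149: 68 each from A, E = 68*2 = 136 chips; eligible A, E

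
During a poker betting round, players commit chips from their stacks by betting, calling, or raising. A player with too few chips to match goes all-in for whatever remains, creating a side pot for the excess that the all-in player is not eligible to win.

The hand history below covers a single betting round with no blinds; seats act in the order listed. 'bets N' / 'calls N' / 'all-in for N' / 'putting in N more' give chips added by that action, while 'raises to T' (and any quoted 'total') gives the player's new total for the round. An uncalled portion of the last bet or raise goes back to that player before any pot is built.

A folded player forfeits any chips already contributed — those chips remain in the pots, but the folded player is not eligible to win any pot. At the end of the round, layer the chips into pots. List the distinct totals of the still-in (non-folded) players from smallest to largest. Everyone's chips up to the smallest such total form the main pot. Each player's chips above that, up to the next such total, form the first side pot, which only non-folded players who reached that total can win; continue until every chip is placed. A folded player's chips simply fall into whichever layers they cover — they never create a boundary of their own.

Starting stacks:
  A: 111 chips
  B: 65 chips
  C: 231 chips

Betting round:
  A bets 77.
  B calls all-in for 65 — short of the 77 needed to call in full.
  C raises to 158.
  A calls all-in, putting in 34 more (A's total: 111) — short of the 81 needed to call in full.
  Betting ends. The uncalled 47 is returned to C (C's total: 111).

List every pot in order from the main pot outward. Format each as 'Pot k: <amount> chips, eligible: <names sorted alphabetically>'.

Contributions (after 47 returned to C): A=111, B=65, C=111
Pot levels (distinct totals of non-folded players): 65, 111
Layer 1-65: 65 each from A, B, C = 65*3 = 195 chips; eligible A, B, C
Layer 66-111: 46 each from A, C = 46*2 = 92 chips; eligible A, C

Pot 1: 195 chips, eligible: A, B, C
Pot 2: 92 chips, eligible: A, C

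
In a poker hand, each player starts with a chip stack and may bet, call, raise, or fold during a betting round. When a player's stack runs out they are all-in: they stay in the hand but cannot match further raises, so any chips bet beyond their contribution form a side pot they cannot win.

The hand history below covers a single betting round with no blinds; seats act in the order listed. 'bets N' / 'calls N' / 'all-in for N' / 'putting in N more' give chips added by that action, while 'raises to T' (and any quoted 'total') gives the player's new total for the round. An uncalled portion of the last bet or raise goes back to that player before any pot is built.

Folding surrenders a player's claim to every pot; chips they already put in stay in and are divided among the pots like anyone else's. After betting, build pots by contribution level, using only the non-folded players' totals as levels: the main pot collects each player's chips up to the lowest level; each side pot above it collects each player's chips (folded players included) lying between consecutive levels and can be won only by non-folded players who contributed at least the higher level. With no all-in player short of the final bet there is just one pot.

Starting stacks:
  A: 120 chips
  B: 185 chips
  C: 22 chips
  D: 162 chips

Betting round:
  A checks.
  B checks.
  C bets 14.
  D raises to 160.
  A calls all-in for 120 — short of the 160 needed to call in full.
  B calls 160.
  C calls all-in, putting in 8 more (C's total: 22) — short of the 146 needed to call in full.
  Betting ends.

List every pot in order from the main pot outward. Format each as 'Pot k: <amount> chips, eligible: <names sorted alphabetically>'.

Contributions: A=120, B=160, C=22, D=160
Pot levels (distinct totals of non-folded players): 22, 120, 160
Layer 1-22: 22 each from A, B, C, D = 22*4 = 88 chips; eligible A, B, C, D
Layer 23-120: 98 each from A, B, D = 98*3 = 294 chips; eligible A, B, D
Layer 121-160: 40 each from B, D = 40*2 = 80 chips; eligible B, D

Pot 1: 88 chips, eligible: A, B, C, D
Pot 2: 294 chips, eligible: A, B, D
Pot 3: 80 chips, eligible: B, D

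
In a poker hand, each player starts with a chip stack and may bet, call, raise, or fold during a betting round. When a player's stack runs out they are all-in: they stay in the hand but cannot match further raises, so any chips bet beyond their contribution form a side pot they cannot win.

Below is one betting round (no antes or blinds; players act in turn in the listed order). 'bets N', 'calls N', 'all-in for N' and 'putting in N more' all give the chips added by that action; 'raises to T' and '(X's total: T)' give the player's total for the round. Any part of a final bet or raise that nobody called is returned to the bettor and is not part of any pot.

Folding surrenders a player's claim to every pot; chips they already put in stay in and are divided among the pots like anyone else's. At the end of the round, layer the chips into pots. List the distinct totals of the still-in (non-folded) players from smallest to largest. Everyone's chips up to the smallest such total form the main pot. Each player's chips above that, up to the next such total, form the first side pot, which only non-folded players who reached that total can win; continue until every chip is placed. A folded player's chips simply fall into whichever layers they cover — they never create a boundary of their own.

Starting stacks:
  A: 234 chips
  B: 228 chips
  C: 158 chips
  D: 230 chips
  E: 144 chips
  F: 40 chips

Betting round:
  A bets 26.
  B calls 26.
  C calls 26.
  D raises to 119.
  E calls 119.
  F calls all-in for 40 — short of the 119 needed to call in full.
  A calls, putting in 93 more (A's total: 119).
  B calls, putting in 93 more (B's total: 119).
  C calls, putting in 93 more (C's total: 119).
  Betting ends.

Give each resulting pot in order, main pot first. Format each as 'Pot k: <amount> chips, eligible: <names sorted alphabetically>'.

Contributions: A=119, B=119, C=119, D=119, E=119, F=40
Pot levels (distinct totals of non-folded players): 40, 119
Layer 1-40: 40 each from A, B, C, D, E, F = 40*6 = 240 chips; eligible A, B, C, D, E, F
Layer 41-119: 79 each from A, B, C, D, E = 79*5 = 395 chips; eligible A, B, C, D, E

Pot 1: 240 chips, eligible: A, B, C, D, E, F
Pot 2: 395 chips, eligible: A, B, C, D, E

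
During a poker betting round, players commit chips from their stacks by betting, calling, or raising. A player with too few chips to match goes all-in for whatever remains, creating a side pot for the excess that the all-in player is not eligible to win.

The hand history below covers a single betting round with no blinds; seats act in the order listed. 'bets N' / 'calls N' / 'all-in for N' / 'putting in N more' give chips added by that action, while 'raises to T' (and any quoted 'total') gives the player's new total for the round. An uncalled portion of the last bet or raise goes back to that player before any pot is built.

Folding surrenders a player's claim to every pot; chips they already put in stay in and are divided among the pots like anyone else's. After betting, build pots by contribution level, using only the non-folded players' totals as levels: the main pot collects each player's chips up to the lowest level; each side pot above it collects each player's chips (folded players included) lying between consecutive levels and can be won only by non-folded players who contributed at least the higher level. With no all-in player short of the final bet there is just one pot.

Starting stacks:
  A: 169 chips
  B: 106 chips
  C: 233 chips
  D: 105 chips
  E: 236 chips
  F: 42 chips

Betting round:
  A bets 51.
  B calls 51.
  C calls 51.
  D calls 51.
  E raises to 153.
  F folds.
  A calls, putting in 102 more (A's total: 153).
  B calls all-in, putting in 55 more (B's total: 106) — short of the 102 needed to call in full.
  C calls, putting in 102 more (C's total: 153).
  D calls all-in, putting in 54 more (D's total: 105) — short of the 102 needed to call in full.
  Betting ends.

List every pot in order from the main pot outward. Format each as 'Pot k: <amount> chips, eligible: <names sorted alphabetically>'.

Pot 1: 525 chips, eligible: A, B, C, D, E
Pot 2: 4 chips, eligible: A, B, C, E
Pot 3: 141 chips, eligible: A, C, E

Derivation:
Contributions: A=153, B=106, C=153, D=105, E=153
Folded: F
Pot levels (distinct totals of non-folded players): 105, 106, 153
Layer 1-105: 105 each from A, B, C, D, E = 105*5 = 525 chips; eligible A, B, C, D, E
Layer 106-106: 1 each from A, B, C, E = 1*4 = 4 chips; eligible A, B, C, E
Layer 107-153: 47 each from A, C, E = 47*3 = 141 chips; eligible A, C, E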